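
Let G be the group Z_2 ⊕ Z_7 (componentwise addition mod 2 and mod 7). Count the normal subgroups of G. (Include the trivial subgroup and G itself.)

4

G is abelian, so every subgroup is normal.
G has 4 subgroups in total, hence 4 normal subgroups.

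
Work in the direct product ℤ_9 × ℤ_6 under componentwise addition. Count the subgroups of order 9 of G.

|G| = 54 and 9 | 54, so subgroups of order 9 are possible by Lagrange.
The subgroups of order 9 are: {(0,0), (0,2), (0,4), (3,0), (3,2), (3,4), (6,0), (6,2), (6,4)}; {(0,0), (1,0), (2,0), (3,0), (4,0), (5,0), (6,0), (7,0), (8,0)}; {(0,0), (1,2), (2,4), (3,0), (4,2), (5,4), (6,0), (7,2), (8,4)}; {(0,0), (1,4), (2,2), (3,0), (4,4), (5,2), (6,0), (7,4), (8,2)}.
So G has 4 subgroups of order 9.

4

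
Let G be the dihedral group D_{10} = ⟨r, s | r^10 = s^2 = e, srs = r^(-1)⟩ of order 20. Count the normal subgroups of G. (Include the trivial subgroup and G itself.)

7

G has 22 subgroups. Checking conjugation-invariance by order — order 1: 1/1 normal; order 2: 1/11 normal; order 4: 0/5 normal; order 5: 1/1 normal; order 10: 3/3 normal; order 20: 1/1 normal.
Total normal subgroups: 7.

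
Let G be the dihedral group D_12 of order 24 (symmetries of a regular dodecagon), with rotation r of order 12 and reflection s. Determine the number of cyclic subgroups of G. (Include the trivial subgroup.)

18

Each element a generates a cyclic subgroup ⟨a⟩; distinct elements may generate the same one (a cyclic group of order d has φ(d) generators).
Cyclic subgroups by order — order 1: 1; order 2: 13; order 3: 1; order 4: 1; order 6: 1; order 12: 1.
Total: 18.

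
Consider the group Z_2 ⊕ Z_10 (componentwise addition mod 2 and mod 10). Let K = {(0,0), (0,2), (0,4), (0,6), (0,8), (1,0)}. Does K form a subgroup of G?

No

|K| = 6 does not divide |G| = 20, so by Lagrange K is not a subgroup.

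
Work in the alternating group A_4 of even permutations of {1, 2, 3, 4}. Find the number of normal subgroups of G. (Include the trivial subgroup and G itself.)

G has 10 subgroups. Checking conjugation-invariance by order — order 1: 1/1 normal; order 2: 0/3 normal; order 3: 0/4 normal; order 4: 1/1 normal; order 12: 1/1 normal.
Total normal subgroups: 3.

3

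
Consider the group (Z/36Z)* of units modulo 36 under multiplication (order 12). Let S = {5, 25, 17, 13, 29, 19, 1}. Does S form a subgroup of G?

No

|S| = 7 does not divide |G| = 12, so by Lagrange S is not a subgroup.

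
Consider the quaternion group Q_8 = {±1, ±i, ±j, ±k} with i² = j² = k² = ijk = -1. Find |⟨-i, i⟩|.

4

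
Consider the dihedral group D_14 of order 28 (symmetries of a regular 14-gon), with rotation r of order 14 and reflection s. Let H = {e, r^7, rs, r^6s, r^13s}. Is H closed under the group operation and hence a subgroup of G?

|H| = 5 does not divide |G| = 28, so by Lagrange H is not a subgroup.

No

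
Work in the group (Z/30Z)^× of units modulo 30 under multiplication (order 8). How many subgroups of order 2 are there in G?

|G| = 8 and 2 | 8, so subgroups of order 2 are possible by Lagrange.
The subgroups of order 2 are: {1, 11}; {1, 19}; {1, 29}.
So G has 3 subgroups of order 2.

3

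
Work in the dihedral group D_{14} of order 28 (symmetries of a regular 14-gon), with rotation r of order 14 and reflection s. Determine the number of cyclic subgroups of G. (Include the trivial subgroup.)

18

A cyclic subgroup of order d is generated by each of its φ(d) elements of order d, so the cyclic subgroups of order d number (#elements of order d)/φ(d).
Cyclic subgroups by order — order 1: 1; order 2: 15; order 7: 1; order 14: 1.
Total: 18.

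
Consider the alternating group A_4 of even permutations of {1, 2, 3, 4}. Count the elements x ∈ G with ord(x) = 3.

The elements of order 3 are: (2 3 4), (2 4 3), (1 2 3), (1 2 4), (1 3 2), (1 3 4), (1 4 2), (1 4 3).
That's 8.

8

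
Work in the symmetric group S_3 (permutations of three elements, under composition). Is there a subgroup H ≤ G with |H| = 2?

2 | 6. A subgroup of order 2 is {e, (1 2)}.

Yes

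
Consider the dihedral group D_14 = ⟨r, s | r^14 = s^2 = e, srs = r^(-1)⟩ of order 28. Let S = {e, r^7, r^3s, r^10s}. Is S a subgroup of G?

|S| = 4 divides |G| = 28, consistent with Lagrange.
S contains the identity, every element's inverse is in S, and S is closed under ·: it is a subgroup.

Yes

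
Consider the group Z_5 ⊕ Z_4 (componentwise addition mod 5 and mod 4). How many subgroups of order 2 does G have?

|G| = 20 and 2 | 20, so subgroups of order 2 are possible by Lagrange.
The subgroups of order 2 are: {(0,0), (0,2)}.
So G has 1 subgroup of order 2.

1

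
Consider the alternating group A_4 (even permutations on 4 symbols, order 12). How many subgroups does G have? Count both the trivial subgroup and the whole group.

10

|G| = 12, so by Lagrange every subgroup order divides 12. Divisors: 1, 2, 3, 4, 6, 12.
Subgroups by order — order 1: 1; order 2: 3; order 3: 4; order 4: 1; order 6: 0; order 12: 1.
Total: 1 + 3 + 4 + 1 + 0 + 1 = 10.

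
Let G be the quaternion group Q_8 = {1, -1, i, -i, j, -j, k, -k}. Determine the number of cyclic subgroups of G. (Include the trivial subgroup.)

5

Each element a generates a cyclic subgroup ⟨a⟩; distinct elements may generate the same one (a cyclic group of order d has φ(d) generators).
Cyclic subgroups by order — order 1: 1; order 2: 1; order 4: 3.
Total: 5.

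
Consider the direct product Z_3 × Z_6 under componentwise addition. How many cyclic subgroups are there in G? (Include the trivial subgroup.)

Group the elements of G by the cyclic subgroup they generate; each cyclic subgroup of order d accounts for φ(d) elements.
Cyclic subgroups by order — order 1: 1; order 2: 1; order 3: 4; order 6: 4.
Total: 10.

10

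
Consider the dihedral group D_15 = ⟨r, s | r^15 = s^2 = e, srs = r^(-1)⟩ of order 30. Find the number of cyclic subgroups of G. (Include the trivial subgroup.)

19

Group the elements of G by the cyclic subgroup they generate; each cyclic subgroup of order d accounts for φ(d) elements.
Cyclic subgroups by order — order 1: 1; order 2: 15; order 3: 1; order 5: 1; order 15: 1.
Total: 19.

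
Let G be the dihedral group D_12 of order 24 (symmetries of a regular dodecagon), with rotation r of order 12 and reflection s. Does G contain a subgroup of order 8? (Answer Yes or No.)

Yes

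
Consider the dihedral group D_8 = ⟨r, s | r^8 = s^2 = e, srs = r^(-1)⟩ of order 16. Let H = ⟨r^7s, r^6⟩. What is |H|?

|⟨r^7s⟩| = 2 and |⟨r^6⟩| = 4, so |H| is a multiple of lcm(2, 4) = 4 and divides |G| = 16.
Closing under the operation: H = {e, r^2, r^4, r^6, rs, r^3s, r^5s, r^7s}, so |H| = 8.

8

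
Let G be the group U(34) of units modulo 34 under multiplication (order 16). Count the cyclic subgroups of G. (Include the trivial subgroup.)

Each element a generates a cyclic subgroup ⟨a⟩; distinct elements may generate the same one (a cyclic group of order d has φ(d) generators).
Cyclic subgroups by order — order 1: 1; order 2: 1; order 4: 1; order 8: 1; order 16: 1.
Total: 5.

5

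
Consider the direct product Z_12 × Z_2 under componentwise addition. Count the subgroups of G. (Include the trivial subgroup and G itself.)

|G| = 24, so by Lagrange every subgroup order divides 24. Divisors: 1, 2, 3, 4, 6, 8, 12, 24.
Subgroups by order — order 1: 1; order 2: 3; order 3: 1; order 4: 3; order 6: 3; order 8: 1; order 12: 3; order 24: 1.
Total: 1 + 3 + 1 + 3 + 3 + 1 + 3 + 1 = 16.

16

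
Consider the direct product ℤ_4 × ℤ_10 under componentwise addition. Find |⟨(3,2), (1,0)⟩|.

|⟨(3,2)⟩| = 20 and |⟨(1,0)⟩| = 4, so |H| is a multiple of lcm(20, 4) = 20 and divides |G| = 40.
Closing under the operation: H = {(0,0), (0,2), (0,4), (0,6), (0,8), (1,0), (1,2), (1,4), (1,6), (1,8), (2,0), (2,2), (2,4), (2,6), (2,8), (3,0), (3,2), (3,4), (3,6), (3,8)}, so |H| = 20.

20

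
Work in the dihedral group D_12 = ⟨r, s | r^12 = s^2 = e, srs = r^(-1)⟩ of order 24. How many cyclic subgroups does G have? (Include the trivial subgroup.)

A cyclic subgroup of order d is generated by each of its φ(d) elements of order d, so the cyclic subgroups of order d number (#elements of order d)/φ(d).
Cyclic subgroups by order — order 1: 1; order 2: 13; order 3: 1; order 4: 1; order 6: 1; order 12: 1.
Total: 18.

18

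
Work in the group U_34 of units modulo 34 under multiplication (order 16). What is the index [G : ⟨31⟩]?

1

|⟨31⟩| = 16 and |G| = 16.
By Lagrange, [G : H] = |G|/|H| = 16/16 = 1.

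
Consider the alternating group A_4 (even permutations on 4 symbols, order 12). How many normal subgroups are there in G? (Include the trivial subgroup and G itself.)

3

G has 10 subgroups. Checking conjugation-invariance by order — order 1: 1/1 normal; order 2: 0/3 normal; order 3: 0/4 normal; order 4: 1/1 normal; order 12: 1/1 normal.
Total normal subgroups: 3.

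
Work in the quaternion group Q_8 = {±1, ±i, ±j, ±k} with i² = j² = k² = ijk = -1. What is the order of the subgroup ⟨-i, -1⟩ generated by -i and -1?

4

|⟨-i⟩| = 4 and |⟨-1⟩| = 2, so |H| is a multiple of lcm(4, 2) = 4 and divides |G| = 8.
Closing under the operation: H = {1, -1, i, -i}, so |H| = 4.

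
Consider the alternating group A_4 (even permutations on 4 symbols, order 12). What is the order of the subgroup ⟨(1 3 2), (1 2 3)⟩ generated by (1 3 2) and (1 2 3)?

3

|⟨(1 3 2)⟩| = 3 and |⟨(1 2 3)⟩| = 3, so |H| is a multiple of lcm(3, 3) = 3 and divides |G| = 12.
Closing under the operation: H = {e, (1 2 3), (1 3 2)}, so |H| = 3.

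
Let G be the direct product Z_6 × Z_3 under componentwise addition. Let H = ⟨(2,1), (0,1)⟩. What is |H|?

9

|⟨(2,1)⟩| = 3 and |⟨(0,1)⟩| = 3, so |H| is a multiple of lcm(3, 3) = 3 and divides |G| = 18.
Closing under the operation: H = {(0,0), (0,1), (0,2), (2,0), (2,1), (2,2), (4,0), (4,1), (4,2)}, so |H| = 9.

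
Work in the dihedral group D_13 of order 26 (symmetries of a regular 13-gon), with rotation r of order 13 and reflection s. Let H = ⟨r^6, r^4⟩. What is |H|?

13

|⟨r^6⟩| = 13 and |⟨r^4⟩| = 13, so |H| is a multiple of lcm(13, 13) = 13 and divides |G| = 26.
Closing under the operation: H = {e, r, r^2, r^3, r^4, r^5, r^6, r^7, r^8, r^9, r^10, r^11, r^12}, so |H| = 13.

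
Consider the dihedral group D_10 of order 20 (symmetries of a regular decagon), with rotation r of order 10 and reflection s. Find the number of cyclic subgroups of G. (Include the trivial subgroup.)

14

Each element a generates a cyclic subgroup ⟨a⟩; distinct elements may generate the same one (a cyclic group of order d has φ(d) generators).
Cyclic subgroups by order — order 1: 1; order 2: 11; order 5: 1; order 10: 1.
Total: 14.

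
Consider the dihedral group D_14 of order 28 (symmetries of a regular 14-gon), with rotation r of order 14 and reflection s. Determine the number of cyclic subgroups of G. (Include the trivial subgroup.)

18

Each element a generates a cyclic subgroup ⟨a⟩; distinct elements may generate the same one (a cyclic group of order d has φ(d) generators).
Cyclic subgroups by order — order 1: 1; order 2: 15; order 7: 1; order 14: 1.
Total: 18.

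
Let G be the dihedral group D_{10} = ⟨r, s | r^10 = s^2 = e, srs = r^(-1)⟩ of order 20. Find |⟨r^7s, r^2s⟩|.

|⟨r^7s⟩| = 2 and |⟨r^2s⟩| = 2, so |H| is a multiple of lcm(2, 2) = 2 and divides |G| = 20.
Closing under the operation: H = {e, r^5, r^2s, r^7s}, so |H| = 4.

4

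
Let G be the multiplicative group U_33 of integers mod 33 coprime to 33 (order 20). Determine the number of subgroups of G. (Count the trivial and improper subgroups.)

|G| = 20, so by Lagrange every subgroup order divides 20. Divisors: 1, 2, 4, 5, 10, 20.
Subgroups by order — order 1: 1; order 2: 3; order 4: 1; order 5: 1; order 10: 3; order 20: 1.
Total: 1 + 3 + 1 + 1 + 3 + 1 = 10.

10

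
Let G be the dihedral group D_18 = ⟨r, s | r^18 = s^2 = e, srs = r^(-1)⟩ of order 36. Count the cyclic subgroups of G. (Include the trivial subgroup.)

24

A cyclic subgroup of order d is generated by each of its φ(d) elements of order d, so the cyclic subgroups of order d number (#elements of order d)/φ(d).
Cyclic subgroups by order — order 1: 1; order 2: 19; order 3: 1; order 6: 1; order 9: 1; order 18: 1.
Total: 24.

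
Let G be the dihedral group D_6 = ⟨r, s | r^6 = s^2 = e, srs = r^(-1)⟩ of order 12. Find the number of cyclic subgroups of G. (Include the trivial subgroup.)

10

A cyclic subgroup of order d is generated by each of its φ(d) elements of order d, so the cyclic subgroups of order d number (#elements of order d)/φ(d).
Cyclic subgroups by order — order 1: 1; order 2: 7; order 3: 1; order 6: 1.
Total: 10.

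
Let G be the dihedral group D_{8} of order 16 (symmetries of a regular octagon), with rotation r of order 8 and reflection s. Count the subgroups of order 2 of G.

|G| = 16 and 2 | 16, so subgroups of order 2 are possible by Lagrange.
The subgroups of order 2 are: {e, r^2s}; {e, r^3s}; {e, r^4}; {e, r^4s}; … (9 in all).
So G has 9 subgroups of order 2.

9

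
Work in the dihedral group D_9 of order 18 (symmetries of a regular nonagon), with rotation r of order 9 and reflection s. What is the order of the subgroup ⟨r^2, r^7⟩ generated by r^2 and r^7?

9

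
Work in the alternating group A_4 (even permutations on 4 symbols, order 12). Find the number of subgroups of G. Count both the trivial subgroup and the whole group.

|G| = 12, so by Lagrange every subgroup order divides 12. Divisors: 1, 2, 3, 4, 6, 12.
Subgroups by order — order 1: 1; order 2: 3; order 3: 4; order 4: 1; order 6: 0; order 12: 1.
Total: 1 + 3 + 4 + 1 + 0 + 1 = 10.

10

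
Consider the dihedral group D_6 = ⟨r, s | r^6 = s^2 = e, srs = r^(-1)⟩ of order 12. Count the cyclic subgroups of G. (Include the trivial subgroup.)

10

Each element a generates a cyclic subgroup ⟨a⟩; distinct elements may generate the same one (a cyclic group of order d has φ(d) generators).
Cyclic subgroups by order — order 1: 1; order 2: 7; order 3: 1; order 6: 1.
Total: 10.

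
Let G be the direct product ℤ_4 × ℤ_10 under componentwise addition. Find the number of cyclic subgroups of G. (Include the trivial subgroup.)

A cyclic subgroup of order d is generated by each of its φ(d) elements of order d, so the cyclic subgroups of order d number (#elements of order d)/φ(d).
Cyclic subgroups by order — order 1: 1; order 2: 3; order 4: 2; order 5: 1; order 10: 3; order 20: 2.
Total: 12.

12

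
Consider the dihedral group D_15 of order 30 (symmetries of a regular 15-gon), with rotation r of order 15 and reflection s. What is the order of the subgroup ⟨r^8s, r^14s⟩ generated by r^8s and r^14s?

|⟨r^8s⟩| = 2 and |⟨r^14s⟩| = 2, so |H| is a multiple of lcm(2, 2) = 2 and divides |G| = 30.
Closing under the operation: H = {e, r^3, r^6, r^9, r^12, r^2s, r^5s, r^8s, r^11s, r^14s}, so |H| = 10.

10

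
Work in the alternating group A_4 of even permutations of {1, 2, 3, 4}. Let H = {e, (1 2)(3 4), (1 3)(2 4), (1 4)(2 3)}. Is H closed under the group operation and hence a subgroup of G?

Yes

|H| = 4 divides |G| = 12, consistent with Lagrange.
H contains the identity, every element's inverse is in H, and H is closed under ∘: it is a subgroup.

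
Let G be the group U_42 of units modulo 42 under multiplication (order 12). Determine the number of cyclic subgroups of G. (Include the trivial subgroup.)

Each element a generates a cyclic subgroup ⟨a⟩; distinct elements may generate the same one (a cyclic group of order d has φ(d) generators).
Cyclic subgroups by order — order 1: 1; order 2: 3; order 3: 1; order 6: 3.
Total: 8.

8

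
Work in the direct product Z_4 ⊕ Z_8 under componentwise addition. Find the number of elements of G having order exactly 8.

An element (a,b) has order lcm(ord(a), ord(b)); count pairs with lcm equal to 8.
Enumerating gives 16 such elements.

16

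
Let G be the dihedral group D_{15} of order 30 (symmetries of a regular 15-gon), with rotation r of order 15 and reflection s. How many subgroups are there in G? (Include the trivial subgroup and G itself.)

|G| = 30, so by Lagrange every subgroup order divides 30. Divisors: 1, 2, 3, 5, 6, 10, 15, 30.
Subgroups by order — order 1: 1; order 2: 15; order 3: 1; order 5: 1; order 6: 5; order 10: 3; order 15: 1; order 30: 1.
Total: 1 + 15 + 1 + 1 + 5 + 3 + 1 + 1 = 28.

28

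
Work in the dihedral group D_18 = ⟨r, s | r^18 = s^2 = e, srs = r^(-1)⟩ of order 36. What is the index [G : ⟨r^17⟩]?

2

|⟨r^17⟩| = 18 and |G| = 36.
By Lagrange, [G : H] = |G|/|H| = 36/18 = 2.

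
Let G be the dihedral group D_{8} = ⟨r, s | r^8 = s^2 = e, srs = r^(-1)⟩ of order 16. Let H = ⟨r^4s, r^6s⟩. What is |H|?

|⟨r^4s⟩| = 2 and |⟨r^6s⟩| = 2, so |H| is a multiple of lcm(2, 2) = 2 and divides |G| = 16.
Closing under the operation: H = {e, r^2, r^4, r^6, s, r^2s, r^4s, r^6s}, so |H| = 8.

8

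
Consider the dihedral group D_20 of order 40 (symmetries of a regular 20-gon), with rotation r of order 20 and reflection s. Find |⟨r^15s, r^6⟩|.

|⟨r^15s⟩| = 2 and |⟨r^6⟩| = 10, so |H| is a multiple of lcm(2, 10) = 10 and divides |G| = 40.
Closing under the operation: H = {e, r^2, r^4, r^6, r^8, r^10, r^12, r^14, r^16, r^18, rs, r^3s, r^5s, r^7s, r^9s, r^11s, r^13s, r^15s, r^17s, r^19s}, so |H| = 20.

20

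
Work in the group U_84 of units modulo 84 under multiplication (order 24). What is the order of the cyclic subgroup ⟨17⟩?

6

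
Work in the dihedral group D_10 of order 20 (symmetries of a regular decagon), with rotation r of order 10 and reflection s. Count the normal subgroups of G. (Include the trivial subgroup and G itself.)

7

G has 22 subgroups. Checking conjugation-invariance by order — order 1: 1/1 normal; order 2: 1/11 normal; order 4: 0/5 normal; order 5: 1/1 normal; order 10: 3/3 normal; order 20: 1/1 normal.
Total normal subgroups: 7.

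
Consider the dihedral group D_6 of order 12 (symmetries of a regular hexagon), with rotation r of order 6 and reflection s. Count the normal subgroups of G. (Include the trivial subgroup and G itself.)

G has 16 subgroups. Checking conjugation-invariance by order — order 1: 1/1 normal; order 2: 1/7 normal; order 3: 1/1 normal; order 4: 0/3 normal; order 6: 3/3 normal; order 12: 1/1 normal.
Total normal subgroups: 7.

7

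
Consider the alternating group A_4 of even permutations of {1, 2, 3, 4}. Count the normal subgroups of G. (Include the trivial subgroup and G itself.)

G has 10 subgroups. Checking conjugation-invariance by order — order 1: 1/1 normal; order 2: 0/3 normal; order 3: 0/4 normal; order 4: 1/1 normal; order 12: 1/1 normal.
Total normal subgroups: 3.

3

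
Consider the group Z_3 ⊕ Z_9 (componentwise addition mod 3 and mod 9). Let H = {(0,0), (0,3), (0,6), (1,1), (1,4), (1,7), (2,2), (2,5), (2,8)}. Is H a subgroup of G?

|H| = 9 divides |G| = 27, consistent with Lagrange.
H contains the identity, every element's inverse is in H, and H is closed under +: it is a subgroup.
In fact H = ⟨(1,1)⟩.

Yes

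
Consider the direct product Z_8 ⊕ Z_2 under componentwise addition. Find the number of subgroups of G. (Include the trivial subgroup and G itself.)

11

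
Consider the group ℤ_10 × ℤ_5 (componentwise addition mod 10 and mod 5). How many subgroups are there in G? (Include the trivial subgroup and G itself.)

16

|G| = 50, so by Lagrange every subgroup order divides 50. Divisors: 1, 2, 5, 10, 25, 50.
Subgroups by order — order 1: 1; order 2: 1; order 5: 6; order 10: 6; order 25: 1; order 50: 1.
Total: 1 + 1 + 6 + 6 + 1 + 1 = 16.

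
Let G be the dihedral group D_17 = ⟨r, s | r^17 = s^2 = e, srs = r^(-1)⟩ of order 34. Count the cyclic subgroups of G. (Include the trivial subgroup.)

A cyclic subgroup of order d is generated by each of its φ(d) elements of order d, so the cyclic subgroups of order d number (#elements of order d)/φ(d).
Cyclic subgroups by order — order 1: 1; order 2: 17; order 17: 1.
Total: 19.

19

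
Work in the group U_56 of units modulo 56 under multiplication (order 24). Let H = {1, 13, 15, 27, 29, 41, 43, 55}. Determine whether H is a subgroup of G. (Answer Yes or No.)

Yes

|H| = 8 divides |G| = 24, consistent with Lagrange.
H contains the identity, every element's inverse is in H, and H is closed under ·: it is a subgroup.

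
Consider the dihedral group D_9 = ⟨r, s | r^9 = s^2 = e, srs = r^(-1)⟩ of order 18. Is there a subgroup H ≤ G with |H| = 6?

6 | 18. A subgroup of order 6 is {e, r^3, r^6, r^2s, r^5s, r^8s}.

Yes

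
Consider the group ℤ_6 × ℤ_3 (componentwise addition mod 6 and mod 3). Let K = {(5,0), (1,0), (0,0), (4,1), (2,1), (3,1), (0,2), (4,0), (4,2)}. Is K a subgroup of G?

No

(4,0) ∈ K but its inverse (2,0) ∉ K, so K is not a subgroup.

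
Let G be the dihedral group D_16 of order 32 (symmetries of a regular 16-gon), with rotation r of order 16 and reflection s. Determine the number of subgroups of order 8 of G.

|G| = 32 and 8 | 32, so subgroups of order 8 are possible by Lagrange.
The subgroups of order 8 are: {e, r^2, r^4, r^6, r^8, r^10, r^12, r^14}; {e, r^4, r^8, r^12, r^2s, r^6s, r^10s, r^14s}; {e, r^4, r^8, r^12, r^3s, r^7s, r^11s, r^15s}; {e, r^4, r^8, r^12, s, r^4s, r^8s, r^12s}; … (5 in all).
So G has 5 subgroups of order 8.

5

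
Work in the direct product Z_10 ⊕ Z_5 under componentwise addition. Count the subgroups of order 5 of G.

6

|G| = 50 and 5 | 50, so subgroups of order 5 are possible by Lagrange.
The subgroups of order 5 are: {(0,0), (0,1), (0,2), (0,3), (0,4)}; {(0,0), (2,0), (4,0), (6,0), (8,0)}; {(0,0), (2,1), (4,2), (6,3), (8,4)}; {(0,0), (2,2), (4,4), (6,1), (8,3)}; … (6 in all).
So G has 6 subgroups of order 5.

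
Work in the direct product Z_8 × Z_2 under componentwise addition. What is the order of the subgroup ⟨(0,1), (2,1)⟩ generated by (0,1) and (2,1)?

8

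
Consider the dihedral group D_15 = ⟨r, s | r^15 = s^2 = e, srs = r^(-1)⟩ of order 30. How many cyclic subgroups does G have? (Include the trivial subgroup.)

A cyclic subgroup of order d is generated by each of its φ(d) elements of order d, so the cyclic subgroups of order d number (#elements of order d)/φ(d).
Cyclic subgroups by order — order 1: 1; order 2: 15; order 3: 1; order 5: 1; order 15: 1.
Total: 19.

19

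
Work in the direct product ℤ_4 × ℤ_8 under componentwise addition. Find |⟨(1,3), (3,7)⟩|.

16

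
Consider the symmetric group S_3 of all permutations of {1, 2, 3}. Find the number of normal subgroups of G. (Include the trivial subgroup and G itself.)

3

G has 6 subgroups. Checking conjugation-invariance by order — order 1: 1/1 normal; order 2: 0/3 normal; order 3: 1/1 normal; order 6: 1/1 normal.
Total normal subgroups: 3.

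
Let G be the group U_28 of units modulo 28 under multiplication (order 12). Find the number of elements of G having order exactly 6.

The elements of order 6 are: 3, 5, 11, 17, 19, 23.
That's 6.

6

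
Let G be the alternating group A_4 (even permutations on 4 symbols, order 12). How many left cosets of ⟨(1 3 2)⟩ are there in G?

4

|⟨(1 3 2)⟩| = 3 and |G| = 12.
By Lagrange, [G : H] = |G|/|H| = 12/3 = 4.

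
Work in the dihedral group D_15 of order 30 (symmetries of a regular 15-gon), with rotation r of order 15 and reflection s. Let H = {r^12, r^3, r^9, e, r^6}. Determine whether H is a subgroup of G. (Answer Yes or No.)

Yes

|H| = 5 divides |G| = 30, consistent with Lagrange.
H contains the identity, every element's inverse is in H, and H is closed under ·: it is a subgroup.
In fact H = ⟨r^9⟩.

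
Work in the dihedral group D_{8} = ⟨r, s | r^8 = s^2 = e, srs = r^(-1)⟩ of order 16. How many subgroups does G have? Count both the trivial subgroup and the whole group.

19

|G| = 16, so by Lagrange every subgroup order divides 16. Divisors: 1, 2, 4, 8, 16.
Subgroups by order — order 1: 1; order 2: 9; order 4: 5; order 8: 3; order 16: 1.
Total: 1 + 9 + 5 + 3 + 1 = 19.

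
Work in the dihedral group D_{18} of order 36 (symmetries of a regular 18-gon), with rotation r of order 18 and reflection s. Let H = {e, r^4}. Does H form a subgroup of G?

No

r^4 ∈ H but its inverse r^14 ∉ H, so H is not a subgroup.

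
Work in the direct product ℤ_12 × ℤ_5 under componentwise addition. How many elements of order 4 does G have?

2

An element (a,b) has order lcm(ord(a), ord(b)); count pairs with lcm equal to 4.
Enumerating gives 2 such elements.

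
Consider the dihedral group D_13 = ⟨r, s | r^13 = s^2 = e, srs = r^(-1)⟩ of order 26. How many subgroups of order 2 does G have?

13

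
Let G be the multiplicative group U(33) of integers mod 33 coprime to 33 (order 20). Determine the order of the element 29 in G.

10

Compute successive powers of 29 mod 33: 29, 16, 2, 25, 32, 4, 17, 31, …; 29^10 ≡ 1 (mod 33).
So |⟨29⟩| = 10.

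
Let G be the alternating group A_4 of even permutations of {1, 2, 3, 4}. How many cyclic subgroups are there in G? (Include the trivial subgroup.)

Each element a generates a cyclic subgroup ⟨a⟩; distinct elements may generate the same one (a cyclic group of order d has φ(d) generators).
Cyclic subgroups by order — order 1: 1; order 2: 3; order 3: 4.
Total: 8.

8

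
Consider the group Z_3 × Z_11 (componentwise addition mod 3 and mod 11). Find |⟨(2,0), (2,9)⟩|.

33

|⟨(2,0)⟩| = 3 and |⟨(2,9)⟩| = 33, so |H| is a multiple of lcm(3, 33) = 33 and divides |G| = 33.
Closing {(2,0), (2,9)} under the group operation gives all of G, so |H| = 33.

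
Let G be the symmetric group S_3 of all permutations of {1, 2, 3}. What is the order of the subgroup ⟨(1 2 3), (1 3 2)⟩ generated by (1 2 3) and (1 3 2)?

3

|⟨(1 2 3)⟩| = 3 and |⟨(1 3 2)⟩| = 3, so |H| is a multiple of lcm(3, 3) = 3 and divides |G| = 6.
Closing under the operation: H = {e, (1 2 3), (1 3 2)}, so |H| = 3.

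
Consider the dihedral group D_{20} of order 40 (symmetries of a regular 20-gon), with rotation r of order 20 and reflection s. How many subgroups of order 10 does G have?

|G| = 40 and 10 | 40, so subgroups of order 10 are possible by Lagrange.
The subgroups of order 10 are: {e, r^2, r^4, r^6, r^8, r^10, r^12, r^14, r^16, r^18}; {e, r^4, r^8, r^12, r^16, r^2s, r^6s, r^10s, r^14s, r^18s}; {e, r^4, r^8, r^12, r^16, r^3s, r^7s, r^11s, r^15s, r^19s}; {e, r^4, r^8, r^12, r^16, s, r^4s, r^8s, r^12s, r^16s}; … (5 in all).
So G has 5 subgroups of order 10.

5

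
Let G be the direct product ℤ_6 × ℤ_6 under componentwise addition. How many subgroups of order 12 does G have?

4

|G| = 36 and 12 | 36, so subgroups of order 12 are possible by Lagrange.
The subgroups of order 12 are: {(0,0), (0,1), (0,2), (0,3), (0,4), (0,5), (3,0), (3,1), (3,2), (3,3), (3,4), (3,5)}; {(0,0), (0,3), (1,0), (1,3), (2,0), (2,3), (3,0), (3,3), (4,0), (4,3), (5,0), (5,3)}; {(0,0), (0,3), (1,1), (1,4), (2,2), (2,5), (3,0), (3,3), (4,1), (4,4), (5,2), (5,5)}; {(0,0), (0,3), (1,2), (1,5), (2,1), (2,4), (3,0), (3,3), (4,2), (4,5), (5,1), (5,4)}.
So G has 4 subgroups of order 12.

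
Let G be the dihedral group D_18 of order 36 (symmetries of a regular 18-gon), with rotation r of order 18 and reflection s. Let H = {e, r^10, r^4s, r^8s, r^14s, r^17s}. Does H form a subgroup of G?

r^10 ∈ H but its inverse r^8 ∉ H, so H is not a subgroup.

No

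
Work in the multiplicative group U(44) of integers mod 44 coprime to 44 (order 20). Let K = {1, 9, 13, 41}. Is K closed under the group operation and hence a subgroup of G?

9 ∈ K but its inverse 5 ∉ K, so K is not a subgroup.

No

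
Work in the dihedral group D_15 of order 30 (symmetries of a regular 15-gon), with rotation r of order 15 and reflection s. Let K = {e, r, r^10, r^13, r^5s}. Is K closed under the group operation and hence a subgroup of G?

r^10 ∈ K but its inverse r^5 ∉ K, so K is not a subgroup.

No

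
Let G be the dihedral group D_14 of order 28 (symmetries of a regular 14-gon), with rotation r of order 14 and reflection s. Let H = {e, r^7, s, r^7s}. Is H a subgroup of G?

|H| = 4 divides |G| = 28, consistent with Lagrange.
H contains the identity, every element's inverse is in H, and H is closed under ·: it is a subgroup.

Yes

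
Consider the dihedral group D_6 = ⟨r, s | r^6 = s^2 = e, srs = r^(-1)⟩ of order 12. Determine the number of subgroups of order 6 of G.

|G| = 12 and 6 | 12, so subgroups of order 6 are possible by Lagrange.
The subgroups of order 6 are: {e, r, r^2, r^3, r^4, r^5}; {e, r^2, r^4, s, r^2s, r^4s}; {e, r^2, r^4, rs, r^3s, r^5s}.
So G has 3 subgroups of order 6.

3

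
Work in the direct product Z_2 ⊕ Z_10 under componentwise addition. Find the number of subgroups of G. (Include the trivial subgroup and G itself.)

10

|G| = 20, so by Lagrange every subgroup order divides 20. Divisors: 1, 2, 4, 5, 10, 20.
Subgroups by order — order 1: 1; order 2: 3; order 4: 1; order 5: 1; order 10: 3; order 20: 1.
Total: 1 + 3 + 1 + 1 + 3 + 1 = 10.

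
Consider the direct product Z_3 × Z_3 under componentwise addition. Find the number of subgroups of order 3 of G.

|G| = 9 and 3 | 9, so subgroups of order 3 are possible by Lagrange.
The subgroups of order 3 are: {(0,0), (0,1), (0,2)}; {(0,0), (1,0), (2,0)}; {(0,0), (1,1), (2,2)}; {(0,0), (1,2), (2,1)}.
So G has 4 subgroups of order 3.

4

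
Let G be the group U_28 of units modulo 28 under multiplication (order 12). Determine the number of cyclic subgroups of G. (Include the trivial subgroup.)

A cyclic subgroup of order d is generated by each of its φ(d) elements of order d, so the cyclic subgroups of order d number (#elements of order d)/φ(d).
Cyclic subgroups by order — order 1: 1; order 2: 3; order 3: 1; order 6: 3.
Total: 8.

8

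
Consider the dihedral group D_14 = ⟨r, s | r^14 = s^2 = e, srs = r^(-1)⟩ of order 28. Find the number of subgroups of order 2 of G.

|G| = 28 and 2 | 28, so subgroups of order 2 are possible by Lagrange.
The subgroups of order 2 are: {e, r^10s}; {e, r^11s}; {e, r^12s}; {e, r^13s}; … (15 in all).
So G has 15 subgroups of order 2.

15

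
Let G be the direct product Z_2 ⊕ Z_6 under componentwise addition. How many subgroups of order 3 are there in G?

1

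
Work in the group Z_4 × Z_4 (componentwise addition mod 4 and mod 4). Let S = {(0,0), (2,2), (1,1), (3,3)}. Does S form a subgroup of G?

Yes

|S| = 4 divides |G| = 16, consistent with Lagrange.
S contains the identity, every element's inverse is in S, and S is closed under +: it is a subgroup.
In fact S = ⟨(1,1)⟩.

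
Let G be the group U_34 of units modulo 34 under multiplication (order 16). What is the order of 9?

Compute successive powers of 9 mod 34: 9, 13, 15, 33, 25, 21, 19, 1; 9^8 ≡ 1 (mod 34).
So |⟨9⟩| = 8.

8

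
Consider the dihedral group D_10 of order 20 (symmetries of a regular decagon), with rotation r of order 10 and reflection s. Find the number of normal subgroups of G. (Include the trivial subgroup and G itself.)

7

G has 22 subgroups. Checking conjugation-invariance by order — order 1: 1/1 normal; order 2: 1/11 normal; order 4: 0/5 normal; order 5: 1/1 normal; order 10: 3/3 normal; order 20: 1/1 normal.
Total normal subgroups: 7.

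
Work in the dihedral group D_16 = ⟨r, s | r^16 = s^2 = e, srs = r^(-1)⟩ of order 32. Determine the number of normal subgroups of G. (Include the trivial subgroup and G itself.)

8

G has 36 subgroups. Checking conjugation-invariance by order — order 1: 1/1 normal; order 2: 1/17 normal; order 4: 1/9 normal; order 8: 1/5 normal; order 16: 3/3 normal; order 32: 1/1 normal.
Total normal subgroups: 8.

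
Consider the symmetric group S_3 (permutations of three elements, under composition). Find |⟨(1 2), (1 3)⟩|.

|⟨(1 2)⟩| = 2 and |⟨(1 3)⟩| = 2, so |H| is a multiple of lcm(2, 2) = 2 and divides |G| = 6.
Closing {(1 2), (1 3)} under the group operation gives all of G, so |H| = 6.

6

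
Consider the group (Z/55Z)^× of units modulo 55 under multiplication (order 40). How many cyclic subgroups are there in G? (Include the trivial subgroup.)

12

A cyclic subgroup of order d is generated by each of its φ(d) elements of order d, so the cyclic subgroups of order d number (#elements of order d)/φ(d).
Cyclic subgroups by order — order 1: 1; order 2: 3; order 4: 2; order 5: 1; order 10: 3; order 20: 2.
Total: 12.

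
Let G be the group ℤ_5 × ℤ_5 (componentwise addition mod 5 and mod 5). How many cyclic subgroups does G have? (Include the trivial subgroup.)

7

Group the elements of G by the cyclic subgroup they generate; each cyclic subgroup of order d accounts for φ(d) elements.
Cyclic subgroups by order — order 1: 1; order 5: 6.
Total: 7.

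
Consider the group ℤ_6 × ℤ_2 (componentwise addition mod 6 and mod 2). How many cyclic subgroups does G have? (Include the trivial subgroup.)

Group the elements of G by the cyclic subgroup they generate; each cyclic subgroup of order d accounts for φ(d) elements.
Cyclic subgroups by order — order 1: 1; order 2: 3; order 3: 1; order 6: 3.
Total: 8.

8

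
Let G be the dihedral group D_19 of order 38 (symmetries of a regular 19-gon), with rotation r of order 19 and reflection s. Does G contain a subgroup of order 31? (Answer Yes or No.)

No

31 does not divide |G| = 38, so by Lagrange no subgroup of order 31 exists.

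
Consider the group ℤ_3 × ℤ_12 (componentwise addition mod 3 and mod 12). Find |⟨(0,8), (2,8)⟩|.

|⟨(0,8)⟩| = 3 and |⟨(2,8)⟩| = 3, so |H| is a multiple of lcm(3, 3) = 3 and divides |G| = 36.
Closing under the operation: H = {(0,0), (0,4), (0,8), (1,0), (1,4), (1,8), (2,0), (2,4), (2,8)}, so |H| = 9.

9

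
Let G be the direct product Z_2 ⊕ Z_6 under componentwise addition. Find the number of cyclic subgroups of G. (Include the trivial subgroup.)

8

A cyclic subgroup of order d is generated by each of its φ(d) elements of order d, so the cyclic subgroups of order d number (#elements of order d)/φ(d).
Cyclic subgroups by order — order 1: 1; order 2: 3; order 3: 1; order 6: 3.
Total: 8.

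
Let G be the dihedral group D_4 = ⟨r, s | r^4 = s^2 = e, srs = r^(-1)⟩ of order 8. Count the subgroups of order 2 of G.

|G| = 8 and 2 | 8, so subgroups of order 2 are possible by Lagrange.
The subgroups of order 2 are: {e, r^2}; {e, r^2s}; {e, r^3s}; {e, rs}; … (5 in all).
So G has 5 subgroups of order 2.

5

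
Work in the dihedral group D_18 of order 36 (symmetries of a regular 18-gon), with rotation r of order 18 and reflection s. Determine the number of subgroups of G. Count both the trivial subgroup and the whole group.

|G| = 36, so by Lagrange every subgroup order divides 36. Divisors: 1, 2, 3, 4, 6, 9, 12, 18, 36.
Subgroups by order — order 1: 1; order 2: 19; order 3: 1; order 4: 9; order 6: 7; order 9: 1; order 12: 3; order 18: 3; order 36: 1.
Total: 1 + 19 + 1 + 9 + 7 + 1 + 3 + 3 + 1 = 45.

45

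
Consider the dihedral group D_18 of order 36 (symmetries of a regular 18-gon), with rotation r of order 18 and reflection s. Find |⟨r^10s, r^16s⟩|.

|⟨r^10s⟩| = 2 and |⟨r^16s⟩| = 2, so |H| is a multiple of lcm(2, 2) = 2 and divides |G| = 36.
Closing under the operation: H = {e, r^6, r^12, r^4s, r^10s, r^16s}, so |H| = 6.

6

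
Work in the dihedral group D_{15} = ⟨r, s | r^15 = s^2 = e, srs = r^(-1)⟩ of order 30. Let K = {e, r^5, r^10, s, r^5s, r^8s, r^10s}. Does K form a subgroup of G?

No

|K| = 7 does not divide |G| = 30, so by Lagrange K is not a subgroup.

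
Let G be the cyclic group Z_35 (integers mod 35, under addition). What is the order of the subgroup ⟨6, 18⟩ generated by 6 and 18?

35

|⟨6⟩| = 35 and |⟨18⟩| = 35, so |H| is a multiple of lcm(35, 35) = 35 and divides |G| = 35.
Closing {6, 18} under the group operation gives all of G, so |H| = 35.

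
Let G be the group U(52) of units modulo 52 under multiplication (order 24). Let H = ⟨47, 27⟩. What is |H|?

8

|⟨47⟩| = 4 and |⟨27⟩| = 2, so |H| is a multiple of lcm(4, 2) = 4 and divides |G| = 24.
Closing under the operation: H = {1, 5, 21, 25, 27, 31, 47, 51}, so |H| = 8.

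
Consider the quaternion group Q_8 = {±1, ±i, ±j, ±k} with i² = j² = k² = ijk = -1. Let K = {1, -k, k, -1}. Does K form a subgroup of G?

|K| = 4 divides |G| = 8, consistent with Lagrange.
K contains the identity, every element's inverse is in K, and K is closed under ·: it is a subgroup.
In fact K = ⟨-k⟩.

Yes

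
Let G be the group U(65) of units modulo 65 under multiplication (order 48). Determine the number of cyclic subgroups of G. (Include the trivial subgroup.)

A cyclic subgroup of order d is generated by each of its φ(d) elements of order d, so the cyclic subgroups of order d number (#elements of order d)/φ(d).
Cyclic subgroups by order — order 1: 1; order 2: 3; order 3: 1; order 4: 6; order 6: 3; order 12: 6.
Total: 20.

20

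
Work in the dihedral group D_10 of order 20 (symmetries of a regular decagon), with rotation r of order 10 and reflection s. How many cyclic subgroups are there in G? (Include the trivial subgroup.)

Group the elements of G by the cyclic subgroup they generate; each cyclic subgroup of order d accounts for φ(d) elements.
Cyclic subgroups by order — order 1: 1; order 2: 11; order 5: 1; order 10: 1.
Total: 14.

14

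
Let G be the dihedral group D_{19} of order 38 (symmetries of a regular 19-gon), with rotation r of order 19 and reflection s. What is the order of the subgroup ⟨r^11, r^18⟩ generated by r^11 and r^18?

|⟨r^11⟩| = 19 and |⟨r^18⟩| = 19, so |H| is a multiple of lcm(19, 19) = 19 and divides |G| = 38.
Closing under the operation: H = {e, r, r^2, r^3, r^4, r^5, r^6, r^7, r^8, r^9, r^10, r^11, r^12, r^13, r^14, r^15, r^16, r^17, r^18}, so |H| = 19.

19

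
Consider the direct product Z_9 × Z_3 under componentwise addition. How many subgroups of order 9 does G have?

4

|G| = 27 and 9 | 27, so subgroups of order 9 are possible by Lagrange.
The subgroups of order 9 are: {(0,0), (0,1), (0,2), (3,0), (3,1), (3,2), (6,0), (6,1), (6,2)}; {(0,0), (1,0), (2,0), (3,0), (4,0), (5,0), (6,0), (7,0), (8,0)}; {(0,0), (1,1), (2,2), (3,0), (4,1), (5,2), (6,0), (7,1), (8,2)}; {(0,0), (1,2), (2,1), (3,0), (4,2), (5,1), (6,0), (7,2), (8,1)}.
So G has 4 subgroups of order 9.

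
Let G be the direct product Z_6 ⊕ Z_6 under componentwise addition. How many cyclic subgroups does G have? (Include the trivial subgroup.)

Group the elements of G by the cyclic subgroup they generate; each cyclic subgroup of order d accounts for φ(d) elements.
Cyclic subgroups by order — order 1: 1; order 2: 3; order 3: 4; order 6: 12.
Total: 20.

20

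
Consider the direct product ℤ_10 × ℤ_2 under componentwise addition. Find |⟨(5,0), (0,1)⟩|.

|⟨(5,0)⟩| = 2 and |⟨(0,1)⟩| = 2, so |H| is a multiple of lcm(2, 2) = 2 and divides |G| = 20.
Closing under the operation: H = {(0,0), (0,1), (5,0), (5,1)}, so |H| = 4.

4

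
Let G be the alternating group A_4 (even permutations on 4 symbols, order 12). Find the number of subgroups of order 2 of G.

3

|G| = 12 and 2 | 12, so subgroups of order 2 are possible by Lagrange.
The subgroups of order 2 are: {e, (1 2)(3 4)}; {e, (1 3)(2 4)}; {e, (1 4)(2 3)}.
So G has 3 subgroups of order 2.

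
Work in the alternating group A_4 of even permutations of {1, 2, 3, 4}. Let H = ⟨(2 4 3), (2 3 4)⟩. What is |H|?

3

|⟨(2 4 3)⟩| = 3 and |⟨(2 3 4)⟩| = 3, so |H| is a multiple of lcm(3, 3) = 3 and divides |G| = 12.
Closing under the operation: H = {e, (2 3 4), (2 4 3)}, so |H| = 3.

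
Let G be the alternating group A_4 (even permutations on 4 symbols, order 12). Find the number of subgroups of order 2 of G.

|G| = 12 and 2 | 12, so subgroups of order 2 are possible by Lagrange.
The subgroups of order 2 are: {e, (1 2)(3 4)}; {e, (1 3)(2 4)}; {e, (1 4)(2 3)}.
So G has 3 subgroups of order 2.

3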